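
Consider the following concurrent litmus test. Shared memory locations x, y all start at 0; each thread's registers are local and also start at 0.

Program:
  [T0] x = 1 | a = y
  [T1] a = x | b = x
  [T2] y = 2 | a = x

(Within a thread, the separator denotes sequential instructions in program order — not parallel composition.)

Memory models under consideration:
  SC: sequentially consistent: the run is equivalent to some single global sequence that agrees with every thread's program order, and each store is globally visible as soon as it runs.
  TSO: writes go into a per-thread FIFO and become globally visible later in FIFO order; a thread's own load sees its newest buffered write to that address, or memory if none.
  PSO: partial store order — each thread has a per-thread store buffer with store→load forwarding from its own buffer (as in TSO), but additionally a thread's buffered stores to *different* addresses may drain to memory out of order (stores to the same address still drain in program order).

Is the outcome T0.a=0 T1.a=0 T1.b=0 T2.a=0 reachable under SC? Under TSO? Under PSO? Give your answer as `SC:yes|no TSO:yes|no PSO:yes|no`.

SC:no TSO:yes PSO:yes

outcome vector order: (T0.a,T1.a,T1.b,T2.a)
SC: 9 outcomes — {(0,0,0,1); (0,0,1,1); (0,1,1,1); (2,0,0,0); (2,0,0,1); (2,0,1,0); (2,0,1,1); (2,1,1,0); (2,1,1,1)}
TSO: 12 outcomes — {(0,0,0,0); (0,0,0,1); (0,0,1,0); (0,0,1,1); (0,1,1,0); (0,1,1,1); (2,0,0,0); (2,0,0,1); (2,0,1,0); (2,0,1,1); (2,1,1,0); (2,1,1,1)}
PSO: 12 outcomes — {(0,0,0,0); (0,0,0,1); (0,0,1,0); (0,0,1,1); (0,1,1,0); (0,1,1,1); (2,0,0,0); (2,0,0,1); (2,0,1,0); (2,0,1,1); (2,1,1,0); (2,1,1,1)}
target (0,0,0,0) ∈ {TSO,PSO}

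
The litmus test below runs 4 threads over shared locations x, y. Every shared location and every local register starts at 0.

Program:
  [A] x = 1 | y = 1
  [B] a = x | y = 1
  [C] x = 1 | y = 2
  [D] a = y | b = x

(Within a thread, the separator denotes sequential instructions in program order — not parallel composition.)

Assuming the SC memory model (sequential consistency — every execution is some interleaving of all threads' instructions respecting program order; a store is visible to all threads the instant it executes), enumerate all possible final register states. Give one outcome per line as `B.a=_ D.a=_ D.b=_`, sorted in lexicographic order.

outcome vector order: (B.a,D.a,D.b)
|SC outcomes| = 9

B.a=0 D.a=0 D.b=0
B.a=0 D.a=0 D.b=1
B.a=0 D.a=1 D.b=0
B.a=0 D.a=1 D.b=1
B.a=0 D.a=2 D.b=1
B.a=1 D.a=0 D.b=0
B.a=1 D.a=0 D.b=1
B.a=1 D.a=1 D.b=1
B.a=1 D.a=2 D.b=1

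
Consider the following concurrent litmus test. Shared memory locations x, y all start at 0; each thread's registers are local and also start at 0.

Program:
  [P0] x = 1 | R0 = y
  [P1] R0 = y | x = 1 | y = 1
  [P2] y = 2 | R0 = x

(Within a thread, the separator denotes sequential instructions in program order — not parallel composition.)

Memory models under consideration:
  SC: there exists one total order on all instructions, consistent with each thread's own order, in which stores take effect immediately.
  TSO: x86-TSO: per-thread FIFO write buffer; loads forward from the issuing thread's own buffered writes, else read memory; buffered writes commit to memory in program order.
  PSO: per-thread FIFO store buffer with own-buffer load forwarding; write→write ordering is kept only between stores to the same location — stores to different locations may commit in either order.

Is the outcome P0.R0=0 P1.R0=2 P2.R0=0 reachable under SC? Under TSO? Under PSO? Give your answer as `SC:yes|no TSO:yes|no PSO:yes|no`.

SC:no TSO:yes PSO:yes

outcome vector order: (P0.R0,P1.R0,P2.R0)
under SC → 0/0/1, 0/2/1, 1/0/0, 1/0/1, 1/2/0, 1/2/1, 2/0/0, 2/0/1, 2/2/0, 2/2/1
under TSO → 0/0/0, 0/0/1, 0/2/0, 0/2/1, 1/0/0, 1/0/1, 1/2/0, 1/2/1, 2/0/0, 2/0/1, 2/2/0, 2/2/1
under PSO → 0/0/0, 0/0/1, 0/2/0, 0/2/1, 1/0/0, 1/0/1, 1/2/0, 1/2/1, 2/0/0, 2/0/1, 2/2/0, 2/2/1
target 0/2/0 ∈ {TSO,PSO}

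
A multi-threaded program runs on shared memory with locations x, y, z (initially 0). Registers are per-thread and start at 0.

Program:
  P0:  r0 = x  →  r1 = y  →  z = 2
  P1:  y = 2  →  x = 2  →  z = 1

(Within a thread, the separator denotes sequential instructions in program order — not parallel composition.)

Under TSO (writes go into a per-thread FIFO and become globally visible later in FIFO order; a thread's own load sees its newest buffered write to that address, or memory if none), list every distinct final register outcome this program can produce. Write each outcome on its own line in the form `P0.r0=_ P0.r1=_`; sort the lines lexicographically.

outcome vector order: (P0.r0,P0.r1)
|TSO outcomes| = 3

P0.r0=0 P0.r1=0
P0.r0=0 P0.r1=2
P0.r0=2 P0.r1=2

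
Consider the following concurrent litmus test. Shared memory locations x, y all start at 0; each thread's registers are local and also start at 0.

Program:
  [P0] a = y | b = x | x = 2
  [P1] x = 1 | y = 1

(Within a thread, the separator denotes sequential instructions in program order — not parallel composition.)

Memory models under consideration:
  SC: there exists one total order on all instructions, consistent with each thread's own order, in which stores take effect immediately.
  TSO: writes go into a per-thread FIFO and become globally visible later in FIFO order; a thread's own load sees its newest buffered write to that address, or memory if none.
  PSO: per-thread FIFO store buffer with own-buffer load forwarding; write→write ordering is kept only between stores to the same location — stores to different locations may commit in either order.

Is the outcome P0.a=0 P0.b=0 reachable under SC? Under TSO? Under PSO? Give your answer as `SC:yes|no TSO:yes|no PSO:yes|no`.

SC:yes TSO:yes PSO:yes

outcome vector order: (P0.a,P0.b)
under SC → 0/0; 0/1; 1/1
under TSO → 0/0; 0/1; 1/1
under PSO → 0/0; 0/1; 1/0; 1/1
target 0/0 ∈ {SC,TSO,PSO}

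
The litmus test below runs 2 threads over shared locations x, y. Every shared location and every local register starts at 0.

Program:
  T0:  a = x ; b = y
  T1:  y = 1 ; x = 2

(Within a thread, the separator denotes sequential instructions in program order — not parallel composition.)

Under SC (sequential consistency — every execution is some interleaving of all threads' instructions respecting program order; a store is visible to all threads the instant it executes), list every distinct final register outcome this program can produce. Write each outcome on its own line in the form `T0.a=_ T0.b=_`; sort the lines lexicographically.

outcome vector order: (T0.a,T0.b)
|SC outcomes| = 3

T0.a=0 T0.b=0
T0.a=0 T0.b=1
T0.a=2 T0.b=1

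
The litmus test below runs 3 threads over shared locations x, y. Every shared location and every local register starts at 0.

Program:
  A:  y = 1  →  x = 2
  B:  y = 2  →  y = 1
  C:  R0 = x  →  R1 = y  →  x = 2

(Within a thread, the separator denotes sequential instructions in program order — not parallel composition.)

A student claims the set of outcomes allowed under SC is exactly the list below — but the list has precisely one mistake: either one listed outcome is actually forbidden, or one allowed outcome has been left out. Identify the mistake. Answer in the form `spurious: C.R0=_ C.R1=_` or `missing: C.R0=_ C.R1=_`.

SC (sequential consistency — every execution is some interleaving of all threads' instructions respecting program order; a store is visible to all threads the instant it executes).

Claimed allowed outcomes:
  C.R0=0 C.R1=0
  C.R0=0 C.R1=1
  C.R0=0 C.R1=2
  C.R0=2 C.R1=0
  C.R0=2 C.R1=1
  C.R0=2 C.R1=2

outcome vector order: (C.R0,C.R1)
[SC] allowed = {00 01 02 21 22}
claimed∖SC = {20}

spurious: C.R0=2 C.R1=0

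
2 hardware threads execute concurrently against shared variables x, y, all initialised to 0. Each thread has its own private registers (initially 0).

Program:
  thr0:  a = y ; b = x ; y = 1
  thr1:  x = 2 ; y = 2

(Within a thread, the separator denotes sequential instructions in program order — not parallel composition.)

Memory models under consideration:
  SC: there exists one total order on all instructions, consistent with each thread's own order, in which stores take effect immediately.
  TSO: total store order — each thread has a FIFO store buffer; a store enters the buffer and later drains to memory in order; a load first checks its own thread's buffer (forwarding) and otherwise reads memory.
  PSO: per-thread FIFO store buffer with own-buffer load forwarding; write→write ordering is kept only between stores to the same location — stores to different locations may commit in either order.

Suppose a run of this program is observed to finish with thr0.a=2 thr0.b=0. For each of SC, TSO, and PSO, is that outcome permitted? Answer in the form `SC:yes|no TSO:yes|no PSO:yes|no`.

SC:no TSO:no PSO:yes

outcome vector order: (thr0.a,thr0.b)
under SC → 00 02 22
under TSO → 00 02 22
under PSO → 00 02 20 22
target 20 ∈ {PSO}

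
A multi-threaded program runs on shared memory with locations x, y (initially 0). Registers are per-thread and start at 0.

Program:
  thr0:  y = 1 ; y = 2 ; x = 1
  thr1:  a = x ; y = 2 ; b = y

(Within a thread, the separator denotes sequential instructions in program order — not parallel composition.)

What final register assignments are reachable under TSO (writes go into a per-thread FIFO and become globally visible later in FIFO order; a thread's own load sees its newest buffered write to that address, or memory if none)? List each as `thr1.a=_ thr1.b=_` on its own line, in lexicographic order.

thr1.a=0 thr1.b=1
thr1.a=0 thr1.b=2
thr1.a=1 thr1.b=2

outcome vector order: (thr1.a,thr1.b)
|TSO outcomes| = 3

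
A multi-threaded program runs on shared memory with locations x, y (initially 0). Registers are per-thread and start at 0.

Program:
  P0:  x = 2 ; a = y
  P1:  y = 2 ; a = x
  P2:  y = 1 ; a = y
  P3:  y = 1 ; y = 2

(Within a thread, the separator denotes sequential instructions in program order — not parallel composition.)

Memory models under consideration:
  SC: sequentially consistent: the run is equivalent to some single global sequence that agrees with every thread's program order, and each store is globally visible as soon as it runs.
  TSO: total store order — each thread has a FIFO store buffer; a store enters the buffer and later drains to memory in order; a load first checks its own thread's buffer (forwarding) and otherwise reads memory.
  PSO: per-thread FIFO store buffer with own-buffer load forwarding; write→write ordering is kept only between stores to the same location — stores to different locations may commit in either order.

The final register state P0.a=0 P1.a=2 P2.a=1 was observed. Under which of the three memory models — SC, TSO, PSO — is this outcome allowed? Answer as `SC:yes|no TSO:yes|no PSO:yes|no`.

SC:yes TSO:yes PSO:yes

outcome vector order: (P0.a,P1.a,P2.a)
SC: 10 outcomes — {(0,2,1); (0,2,2); (1,0,1); (1,0,2); (1,2,1); (1,2,2); (2,0,1); (2,0,2); (2,2,1); (2,2,2)}
TSO: 12 outcomes — {(0,0,1); (0,0,2); (0,2,1); (0,2,2); (1,0,1); (1,0,2); (1,2,1); (1,2,2); (2,0,1); (2,0,2); (2,2,1); (2,2,2)}
PSO: 12 outcomes — {(0,0,1); (0,0,2); (0,2,1); (0,2,2); (1,0,1); (1,0,2); (1,2,1); (1,2,2); (2,0,1); (2,0,2); (2,2,1); (2,2,2)}
target (0,2,1) ∈ {SC,TSO,PSO}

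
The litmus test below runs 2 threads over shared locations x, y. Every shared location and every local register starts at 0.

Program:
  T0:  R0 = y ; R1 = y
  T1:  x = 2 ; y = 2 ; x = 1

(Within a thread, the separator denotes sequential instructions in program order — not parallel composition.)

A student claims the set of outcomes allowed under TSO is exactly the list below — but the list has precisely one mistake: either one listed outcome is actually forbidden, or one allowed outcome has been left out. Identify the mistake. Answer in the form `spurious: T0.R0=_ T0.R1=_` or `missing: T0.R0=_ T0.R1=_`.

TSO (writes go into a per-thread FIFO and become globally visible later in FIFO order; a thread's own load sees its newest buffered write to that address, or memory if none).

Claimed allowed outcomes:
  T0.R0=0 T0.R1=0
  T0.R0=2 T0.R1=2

outcome vector order: (T0.R0,T0.R1)
[TSO] allowed = {<0 0> <0 2> <2 2>}
TSO∖claimed = {<0 2>}

missing: T0.R0=0 T0.R1=2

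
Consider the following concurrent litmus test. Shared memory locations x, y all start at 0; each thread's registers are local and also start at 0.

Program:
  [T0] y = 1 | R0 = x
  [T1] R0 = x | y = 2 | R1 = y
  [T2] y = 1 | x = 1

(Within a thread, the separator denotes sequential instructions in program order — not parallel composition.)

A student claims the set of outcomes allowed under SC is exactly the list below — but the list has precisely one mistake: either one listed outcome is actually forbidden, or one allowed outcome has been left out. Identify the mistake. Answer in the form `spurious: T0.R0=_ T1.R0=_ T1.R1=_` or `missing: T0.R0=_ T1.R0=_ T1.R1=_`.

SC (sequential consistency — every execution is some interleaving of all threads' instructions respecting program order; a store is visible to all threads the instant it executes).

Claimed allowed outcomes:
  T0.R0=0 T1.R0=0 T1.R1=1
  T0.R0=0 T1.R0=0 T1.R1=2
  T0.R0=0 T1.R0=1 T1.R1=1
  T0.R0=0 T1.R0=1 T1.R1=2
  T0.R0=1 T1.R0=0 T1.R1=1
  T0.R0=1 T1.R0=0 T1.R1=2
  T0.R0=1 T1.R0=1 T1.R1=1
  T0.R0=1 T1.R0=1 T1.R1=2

spurious: T0.R0=0 T1.R0=1 T1.R1=1

outcome vector order: (T0.R0,T1.R0,T1.R1)
SC: 7 outcomes — {<0 0 1>, <0 0 2>, <0 1 2>, <1 0 1>, <1 0 2>, <1 1 1>, <1 1 2>}
claimed∖SC = {<0 1 1>}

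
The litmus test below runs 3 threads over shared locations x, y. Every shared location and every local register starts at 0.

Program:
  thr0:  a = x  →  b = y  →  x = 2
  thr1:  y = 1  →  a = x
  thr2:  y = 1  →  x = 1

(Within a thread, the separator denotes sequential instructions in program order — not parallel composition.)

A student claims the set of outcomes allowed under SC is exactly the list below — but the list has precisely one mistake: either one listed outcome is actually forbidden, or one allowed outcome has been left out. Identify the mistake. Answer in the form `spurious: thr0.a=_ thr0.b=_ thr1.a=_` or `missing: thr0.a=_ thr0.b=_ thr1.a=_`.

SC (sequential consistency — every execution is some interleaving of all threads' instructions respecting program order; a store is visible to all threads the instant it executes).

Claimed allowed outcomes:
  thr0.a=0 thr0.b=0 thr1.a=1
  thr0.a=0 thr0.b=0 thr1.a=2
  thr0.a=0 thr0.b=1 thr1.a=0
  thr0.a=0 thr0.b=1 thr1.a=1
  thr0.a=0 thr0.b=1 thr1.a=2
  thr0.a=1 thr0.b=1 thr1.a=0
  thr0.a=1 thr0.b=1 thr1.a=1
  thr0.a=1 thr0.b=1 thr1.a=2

missing: thr0.a=0 thr0.b=0 thr1.a=0

outcome vector order: (thr0.a,thr0.b,thr1.a)
SC: 9 outcomes — {0/0/0, 0/0/1, 0/0/2, 0/1/0, 0/1/1, 0/1/2, 1/1/0, 1/1/1, 1/1/2}
SC∖claimed = {0/0/0}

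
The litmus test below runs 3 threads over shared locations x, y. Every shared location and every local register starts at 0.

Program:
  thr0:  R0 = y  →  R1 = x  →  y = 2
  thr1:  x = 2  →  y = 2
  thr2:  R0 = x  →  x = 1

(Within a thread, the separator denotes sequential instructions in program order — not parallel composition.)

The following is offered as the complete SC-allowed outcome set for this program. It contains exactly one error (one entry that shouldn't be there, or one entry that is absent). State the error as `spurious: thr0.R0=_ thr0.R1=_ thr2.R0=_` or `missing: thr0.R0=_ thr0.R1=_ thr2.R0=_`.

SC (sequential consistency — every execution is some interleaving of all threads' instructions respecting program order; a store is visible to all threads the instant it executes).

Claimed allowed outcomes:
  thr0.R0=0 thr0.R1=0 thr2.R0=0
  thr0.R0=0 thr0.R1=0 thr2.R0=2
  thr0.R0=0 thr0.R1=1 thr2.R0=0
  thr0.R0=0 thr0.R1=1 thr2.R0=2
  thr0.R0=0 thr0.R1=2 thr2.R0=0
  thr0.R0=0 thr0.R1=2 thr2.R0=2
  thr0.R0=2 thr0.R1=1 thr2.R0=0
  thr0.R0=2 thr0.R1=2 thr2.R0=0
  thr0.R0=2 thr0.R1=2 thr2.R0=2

outcome vector order: (thr0.R0,thr0.R1,thr2.R0)
under SC → 000; 002; 010; 012; 020; 022; 210; 212; 220; 222
SC∖claimed = {212}

missing: thr0.R0=2 thr0.R1=1 thr2.R0=2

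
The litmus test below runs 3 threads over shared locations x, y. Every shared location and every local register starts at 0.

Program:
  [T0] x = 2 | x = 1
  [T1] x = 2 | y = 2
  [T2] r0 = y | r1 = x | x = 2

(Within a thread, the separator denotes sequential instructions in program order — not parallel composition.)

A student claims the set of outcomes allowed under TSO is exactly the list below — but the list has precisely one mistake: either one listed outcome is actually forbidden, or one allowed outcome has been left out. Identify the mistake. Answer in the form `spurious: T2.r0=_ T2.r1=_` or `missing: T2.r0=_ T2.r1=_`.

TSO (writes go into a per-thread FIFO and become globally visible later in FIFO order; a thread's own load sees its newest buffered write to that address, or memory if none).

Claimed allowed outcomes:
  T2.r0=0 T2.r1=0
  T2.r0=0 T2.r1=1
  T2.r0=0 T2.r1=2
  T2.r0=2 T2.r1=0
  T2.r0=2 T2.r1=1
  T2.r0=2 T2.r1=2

spurious: T2.r0=2 T2.r1=0

outcome vector order: (T2.r0,T2.r1)
under TSO → (0,0) (0,1) (0,2) (2,1) (2,2)
claimed∖TSO = {(2,0)}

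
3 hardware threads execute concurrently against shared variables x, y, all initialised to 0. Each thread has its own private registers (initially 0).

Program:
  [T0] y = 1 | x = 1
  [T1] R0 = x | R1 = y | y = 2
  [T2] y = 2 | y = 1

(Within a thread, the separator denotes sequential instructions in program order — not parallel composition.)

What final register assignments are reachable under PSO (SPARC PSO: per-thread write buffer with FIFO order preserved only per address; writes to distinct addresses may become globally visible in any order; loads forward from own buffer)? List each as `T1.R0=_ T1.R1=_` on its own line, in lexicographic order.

T1.R0=0 T1.R1=0
T1.R0=0 T1.R1=1
T1.R0=0 T1.R1=2
T1.R0=1 T1.R1=0
T1.R0=1 T1.R1=1
T1.R0=1 T1.R1=2

outcome vector order: (T1.R0,T1.R1)
|PSO outcomes| = 6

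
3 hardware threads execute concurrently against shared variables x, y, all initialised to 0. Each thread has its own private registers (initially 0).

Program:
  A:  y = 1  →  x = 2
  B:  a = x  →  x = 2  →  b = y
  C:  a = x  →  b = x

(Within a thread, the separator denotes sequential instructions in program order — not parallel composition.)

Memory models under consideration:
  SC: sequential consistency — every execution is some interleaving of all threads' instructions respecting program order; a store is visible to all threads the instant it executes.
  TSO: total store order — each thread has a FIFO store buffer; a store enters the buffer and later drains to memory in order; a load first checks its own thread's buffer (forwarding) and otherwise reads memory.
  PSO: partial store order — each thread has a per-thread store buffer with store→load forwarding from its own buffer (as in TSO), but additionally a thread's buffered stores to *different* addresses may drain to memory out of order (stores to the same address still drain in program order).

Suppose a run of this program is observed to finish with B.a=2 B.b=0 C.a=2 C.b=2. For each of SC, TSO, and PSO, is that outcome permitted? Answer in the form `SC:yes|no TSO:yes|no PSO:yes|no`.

outcome vector order: (B.a,B.b,C.a,C.b)
[SC] allowed = {0000 0002 0022 0100 0102 0122 2100 2102 2122}
[TSO] allowed = {0000 0002 0022 0100 0102 0122 2100 2102 2122}
[PSO] allowed = {0000 0002 0022 0100 0102 0122 2000 2002 2022 2100 2102 2122}
target 2022 ∈ {PSO}

SC:no TSO:no PSO:yes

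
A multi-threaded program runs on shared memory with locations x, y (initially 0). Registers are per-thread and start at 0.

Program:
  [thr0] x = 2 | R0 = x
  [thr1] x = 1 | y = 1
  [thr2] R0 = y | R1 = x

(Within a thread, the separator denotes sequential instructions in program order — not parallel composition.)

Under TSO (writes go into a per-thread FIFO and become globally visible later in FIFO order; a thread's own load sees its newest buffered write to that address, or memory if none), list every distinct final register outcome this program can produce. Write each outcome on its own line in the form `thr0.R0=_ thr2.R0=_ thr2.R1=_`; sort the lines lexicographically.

thr0.R0=1 thr2.R0=0 thr2.R1=0
thr0.R0=1 thr2.R0=0 thr2.R1=1
thr0.R0=1 thr2.R0=0 thr2.R1=2
thr0.R0=1 thr2.R0=1 thr2.R1=1
thr0.R0=2 thr2.R0=0 thr2.R1=0
thr0.R0=2 thr2.R0=0 thr2.R1=1
thr0.R0=2 thr2.R0=0 thr2.R1=2
thr0.R0=2 thr2.R0=1 thr2.R1=1
thr0.R0=2 thr2.R0=1 thr2.R1=2

outcome vector order: (thr0.R0,thr2.R0,thr2.R1)
|TSO outcomes| = 9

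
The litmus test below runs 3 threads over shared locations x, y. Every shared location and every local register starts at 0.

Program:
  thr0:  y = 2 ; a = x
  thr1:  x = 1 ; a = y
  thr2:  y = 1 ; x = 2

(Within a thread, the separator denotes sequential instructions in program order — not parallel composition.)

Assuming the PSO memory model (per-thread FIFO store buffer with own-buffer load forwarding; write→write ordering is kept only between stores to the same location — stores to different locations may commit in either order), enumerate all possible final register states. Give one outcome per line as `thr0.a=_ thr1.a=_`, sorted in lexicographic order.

outcome vector order: (thr0.a,thr1.a)
|PSO outcomes| = 9

thr0.a=0 thr1.a=0
thr0.a=0 thr1.a=1
thr0.a=0 thr1.a=2
thr0.a=1 thr1.a=0
thr0.a=1 thr1.a=1
thr0.a=1 thr1.a=2
thr0.a=2 thr1.a=0
thr0.a=2 thr1.a=1
thr0.a=2 thr1.a=2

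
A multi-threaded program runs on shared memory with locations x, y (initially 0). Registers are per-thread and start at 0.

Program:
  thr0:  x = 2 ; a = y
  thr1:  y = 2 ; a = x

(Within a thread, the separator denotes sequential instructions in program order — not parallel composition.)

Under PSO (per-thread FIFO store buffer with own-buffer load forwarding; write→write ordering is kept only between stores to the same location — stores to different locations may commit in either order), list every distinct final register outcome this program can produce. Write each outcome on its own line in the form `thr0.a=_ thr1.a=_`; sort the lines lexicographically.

thr0.a=0 thr1.a=0
thr0.a=0 thr1.a=2
thr0.a=2 thr1.a=0
thr0.a=2 thr1.a=2

outcome vector order: (thr0.a,thr1.a)
|PSO outcomes| = 4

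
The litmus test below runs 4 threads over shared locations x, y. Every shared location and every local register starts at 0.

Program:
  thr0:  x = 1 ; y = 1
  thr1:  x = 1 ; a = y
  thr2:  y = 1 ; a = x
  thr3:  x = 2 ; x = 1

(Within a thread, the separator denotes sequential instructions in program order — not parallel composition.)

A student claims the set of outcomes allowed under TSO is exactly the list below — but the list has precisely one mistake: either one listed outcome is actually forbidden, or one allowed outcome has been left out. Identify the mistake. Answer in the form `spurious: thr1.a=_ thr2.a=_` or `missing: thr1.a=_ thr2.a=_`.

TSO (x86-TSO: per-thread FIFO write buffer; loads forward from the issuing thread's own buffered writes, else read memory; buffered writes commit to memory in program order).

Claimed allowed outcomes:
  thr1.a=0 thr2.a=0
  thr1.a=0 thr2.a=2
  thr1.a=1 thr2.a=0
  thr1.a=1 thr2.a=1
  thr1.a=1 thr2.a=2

outcome vector order: (thr1.a,thr2.a)
TSO: 6 outcomes — {00 01 02 10 11 12}
TSO∖claimed = {01}

missing: thr1.a=0 thr2.a=1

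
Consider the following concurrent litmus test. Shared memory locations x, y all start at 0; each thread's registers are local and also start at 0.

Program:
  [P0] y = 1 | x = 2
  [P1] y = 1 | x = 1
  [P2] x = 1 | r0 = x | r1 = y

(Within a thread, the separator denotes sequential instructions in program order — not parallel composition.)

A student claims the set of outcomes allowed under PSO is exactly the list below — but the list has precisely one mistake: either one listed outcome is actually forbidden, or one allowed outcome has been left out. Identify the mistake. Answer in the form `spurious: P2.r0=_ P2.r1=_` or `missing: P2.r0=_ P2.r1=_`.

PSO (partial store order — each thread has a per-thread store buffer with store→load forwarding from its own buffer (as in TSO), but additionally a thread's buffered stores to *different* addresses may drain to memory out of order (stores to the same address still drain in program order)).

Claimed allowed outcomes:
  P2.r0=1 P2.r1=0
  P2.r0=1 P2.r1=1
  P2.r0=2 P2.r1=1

outcome vector order: (P2.r0,P2.r1)
[PSO] allowed = {<1 0>; <1 1>; <2 0>; <2 1>}
PSO∖claimed = {<2 0>}

missing: P2.r0=2 P2.r1=0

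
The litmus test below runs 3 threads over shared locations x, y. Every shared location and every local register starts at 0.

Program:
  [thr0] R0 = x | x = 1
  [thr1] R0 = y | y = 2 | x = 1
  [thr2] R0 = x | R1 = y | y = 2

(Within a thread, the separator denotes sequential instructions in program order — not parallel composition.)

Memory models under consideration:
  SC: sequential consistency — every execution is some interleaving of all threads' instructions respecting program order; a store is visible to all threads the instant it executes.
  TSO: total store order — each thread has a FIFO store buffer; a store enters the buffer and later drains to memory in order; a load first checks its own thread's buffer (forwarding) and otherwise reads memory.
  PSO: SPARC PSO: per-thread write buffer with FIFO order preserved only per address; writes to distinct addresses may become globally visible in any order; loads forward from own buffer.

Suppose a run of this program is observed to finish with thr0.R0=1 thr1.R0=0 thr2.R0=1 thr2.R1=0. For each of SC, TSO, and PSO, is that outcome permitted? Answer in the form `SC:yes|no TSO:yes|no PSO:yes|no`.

SC:no TSO:no PSO:yes

outcome vector order: (thr0.R0,thr1.R0,thr2.R0,thr2.R1)
SC (10): 0/0/0/0, 0/0/0/2, 0/0/1/0, 0/0/1/2, 0/2/0/0, 0/2/1/0, 1/0/0/0, 1/0/0/2, 1/0/1/2, 1/2/0/0
TSO (10): 0/0/0/0, 0/0/0/2, 0/0/1/0, 0/0/1/2, 0/2/0/0, 0/2/1/0, 1/0/0/0, 1/0/0/2, 1/0/1/2, 1/2/0/0
PSO (11): 0/0/0/0, 0/0/0/2, 0/0/1/0, 0/0/1/2, 0/2/0/0, 0/2/1/0, 1/0/0/0, 1/0/0/2, 1/0/1/0, 1/0/1/2, 1/2/0/0
target 1/0/1/0 ∈ {PSO}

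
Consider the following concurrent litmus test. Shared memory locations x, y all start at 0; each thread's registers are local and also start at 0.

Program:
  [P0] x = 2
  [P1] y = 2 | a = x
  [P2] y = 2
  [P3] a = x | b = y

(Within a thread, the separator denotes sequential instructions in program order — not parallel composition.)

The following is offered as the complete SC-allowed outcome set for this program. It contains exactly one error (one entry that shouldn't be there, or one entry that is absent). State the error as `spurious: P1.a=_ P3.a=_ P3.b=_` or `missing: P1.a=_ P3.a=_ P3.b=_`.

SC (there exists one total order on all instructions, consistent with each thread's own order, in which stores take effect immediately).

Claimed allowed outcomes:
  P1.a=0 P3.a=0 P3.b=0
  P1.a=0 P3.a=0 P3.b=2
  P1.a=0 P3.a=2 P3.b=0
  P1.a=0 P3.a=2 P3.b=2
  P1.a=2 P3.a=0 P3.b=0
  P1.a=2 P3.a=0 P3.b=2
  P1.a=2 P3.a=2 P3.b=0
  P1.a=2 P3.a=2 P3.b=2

outcome vector order: (P1.a,P3.a,P3.b)
SC (7): (0,0,0); (0,0,2); (0,2,2); (2,0,0); (2,0,2); (2,2,0); (2,2,2)
claimed∖SC = {(0,2,0)}

spurious: P1.a=0 P3.a=2 P3.b=0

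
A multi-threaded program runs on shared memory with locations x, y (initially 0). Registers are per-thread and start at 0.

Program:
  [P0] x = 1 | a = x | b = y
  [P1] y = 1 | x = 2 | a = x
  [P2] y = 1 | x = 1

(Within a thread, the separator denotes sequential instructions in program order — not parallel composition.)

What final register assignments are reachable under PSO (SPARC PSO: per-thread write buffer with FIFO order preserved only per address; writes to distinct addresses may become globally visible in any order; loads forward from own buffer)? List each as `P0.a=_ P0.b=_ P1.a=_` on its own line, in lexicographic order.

P0.a=1 P0.b=0 P1.a=1
P0.a=1 P0.b=0 P1.a=2
P0.a=1 P0.b=1 P1.a=1
P0.a=1 P0.b=1 P1.a=2
P0.a=2 P0.b=0 P1.a=1
P0.a=2 P0.b=0 P1.a=2
P0.a=2 P0.b=1 P1.a=1
P0.a=2 P0.b=1 P1.a=2

outcome vector order: (P0.a,P0.b,P1.a)
|PSO outcomes| = 8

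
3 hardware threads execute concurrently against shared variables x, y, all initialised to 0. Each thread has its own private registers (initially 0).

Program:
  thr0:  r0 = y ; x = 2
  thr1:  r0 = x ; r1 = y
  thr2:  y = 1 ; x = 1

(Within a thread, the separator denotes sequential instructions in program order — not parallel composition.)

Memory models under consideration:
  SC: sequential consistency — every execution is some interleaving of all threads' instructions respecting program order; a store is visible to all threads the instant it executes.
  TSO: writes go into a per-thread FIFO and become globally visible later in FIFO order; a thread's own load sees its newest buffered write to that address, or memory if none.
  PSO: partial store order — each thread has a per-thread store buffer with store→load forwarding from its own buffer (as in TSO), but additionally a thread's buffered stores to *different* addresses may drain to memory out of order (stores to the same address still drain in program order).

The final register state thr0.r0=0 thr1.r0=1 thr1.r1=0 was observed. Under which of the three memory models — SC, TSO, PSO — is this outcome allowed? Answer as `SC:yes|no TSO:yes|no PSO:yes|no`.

SC:no TSO:no PSO:yes

outcome vector order: (thr0.r0,thr1.r0,thr1.r1)
SC: 9 outcomes — {<0 0 0> <0 0 1> <0 1 1> <0 2 0> <0 2 1> <1 0 0> <1 0 1> <1 1 1> <1 2 1>}
TSO: 9 outcomes — {<0 0 0> <0 0 1> <0 1 1> <0 2 0> <0 2 1> <1 0 0> <1 0 1> <1 1 1> <1 2 1>}
PSO: 11 outcomes — {<0 0 0> <0 0 1> <0 1 0> <0 1 1> <0 2 0> <0 2 1> <1 0 0> <1 0 1> <1 1 0> <1 1 1> <1 2 1>}
target <0 1 0> ∈ {PSO}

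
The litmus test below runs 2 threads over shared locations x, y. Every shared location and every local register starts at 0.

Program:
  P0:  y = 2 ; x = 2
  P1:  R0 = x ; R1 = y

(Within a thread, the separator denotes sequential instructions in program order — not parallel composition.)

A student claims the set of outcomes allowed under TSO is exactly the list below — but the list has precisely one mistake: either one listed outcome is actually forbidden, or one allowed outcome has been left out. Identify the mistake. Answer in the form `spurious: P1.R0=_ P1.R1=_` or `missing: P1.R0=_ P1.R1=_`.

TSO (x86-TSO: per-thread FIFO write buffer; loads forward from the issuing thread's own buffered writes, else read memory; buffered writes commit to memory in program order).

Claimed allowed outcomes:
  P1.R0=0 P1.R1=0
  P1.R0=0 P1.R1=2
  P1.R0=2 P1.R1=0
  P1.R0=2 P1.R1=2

spurious: P1.R0=2 P1.R1=0

outcome vector order: (P1.R0,P1.R1)
under TSO → (0,0), (0,2), (2,2)
claimed∖TSO = {(2,0)}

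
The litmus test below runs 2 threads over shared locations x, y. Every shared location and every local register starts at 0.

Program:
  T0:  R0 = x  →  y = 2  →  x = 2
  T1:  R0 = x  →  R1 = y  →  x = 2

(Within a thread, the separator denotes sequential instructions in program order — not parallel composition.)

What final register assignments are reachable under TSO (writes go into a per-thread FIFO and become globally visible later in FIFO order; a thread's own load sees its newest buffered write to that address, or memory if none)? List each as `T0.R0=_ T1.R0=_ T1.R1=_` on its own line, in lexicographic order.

outcome vector order: (T0.R0,T1.R0,T1.R1)
|TSO outcomes| = 4

T0.R0=0 T1.R0=0 T1.R1=0
T0.R0=0 T1.R0=0 T1.R1=2
T0.R0=0 T1.R0=2 T1.R1=2
T0.R0=2 T1.R0=0 T1.R1=0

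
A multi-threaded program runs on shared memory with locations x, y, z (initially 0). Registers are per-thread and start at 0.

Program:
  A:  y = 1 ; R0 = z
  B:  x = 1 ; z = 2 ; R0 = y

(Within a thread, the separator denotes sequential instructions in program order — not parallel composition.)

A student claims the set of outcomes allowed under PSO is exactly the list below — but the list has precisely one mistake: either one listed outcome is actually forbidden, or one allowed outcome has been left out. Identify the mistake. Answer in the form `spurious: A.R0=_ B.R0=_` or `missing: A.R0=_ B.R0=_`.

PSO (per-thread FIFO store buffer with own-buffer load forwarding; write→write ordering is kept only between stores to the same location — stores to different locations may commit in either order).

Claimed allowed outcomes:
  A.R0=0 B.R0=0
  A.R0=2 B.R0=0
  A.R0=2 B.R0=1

outcome vector order: (A.R0,B.R0)
PSO (4): <0 0>, <0 1>, <2 0>, <2 1>
PSO∖claimed = {<0 1>}

missing: A.R0=0 B.R0=1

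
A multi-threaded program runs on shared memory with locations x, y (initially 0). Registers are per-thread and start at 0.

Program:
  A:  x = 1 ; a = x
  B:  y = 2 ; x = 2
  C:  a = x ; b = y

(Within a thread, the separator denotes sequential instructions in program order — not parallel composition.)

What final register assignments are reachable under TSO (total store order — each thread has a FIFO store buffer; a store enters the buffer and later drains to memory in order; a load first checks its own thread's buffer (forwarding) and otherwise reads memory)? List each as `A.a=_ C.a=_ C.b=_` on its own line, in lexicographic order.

outcome vector order: (A.a,C.a,C.b)
|TSO outcomes| = 10

A.a=1 C.a=0 C.b=0
A.a=1 C.a=0 C.b=2
A.a=1 C.a=1 C.b=0
A.a=1 C.a=1 C.b=2
A.a=1 C.a=2 C.b=2
A.a=2 C.a=0 C.b=0
A.a=2 C.a=0 C.b=2
A.a=2 C.a=1 C.b=0
A.a=2 C.a=1 C.b=2
A.a=2 C.a=2 C.b=2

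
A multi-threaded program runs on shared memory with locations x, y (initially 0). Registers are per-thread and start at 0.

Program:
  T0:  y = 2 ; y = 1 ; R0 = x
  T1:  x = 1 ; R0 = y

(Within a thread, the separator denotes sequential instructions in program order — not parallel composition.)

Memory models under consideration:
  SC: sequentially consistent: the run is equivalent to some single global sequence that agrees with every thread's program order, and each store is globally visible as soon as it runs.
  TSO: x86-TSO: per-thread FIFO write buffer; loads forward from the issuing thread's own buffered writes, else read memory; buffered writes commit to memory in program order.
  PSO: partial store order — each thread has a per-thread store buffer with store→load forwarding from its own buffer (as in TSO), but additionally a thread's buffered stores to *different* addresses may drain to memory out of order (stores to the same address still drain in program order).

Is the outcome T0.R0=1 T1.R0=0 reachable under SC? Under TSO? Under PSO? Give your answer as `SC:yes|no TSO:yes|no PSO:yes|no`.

SC:yes TSO:yes PSO:yes

outcome vector order: (T0.R0,T1.R0)
SC: 4 outcomes — {0/1 1/0 1/1 1/2}
TSO: 6 outcomes — {0/0 0/1 0/2 1/0 1/1 1/2}
PSO: 6 outcomes — {0/0 0/1 0/2 1/0 1/1 1/2}
target 1/0 ∈ {SC,TSO,PSO}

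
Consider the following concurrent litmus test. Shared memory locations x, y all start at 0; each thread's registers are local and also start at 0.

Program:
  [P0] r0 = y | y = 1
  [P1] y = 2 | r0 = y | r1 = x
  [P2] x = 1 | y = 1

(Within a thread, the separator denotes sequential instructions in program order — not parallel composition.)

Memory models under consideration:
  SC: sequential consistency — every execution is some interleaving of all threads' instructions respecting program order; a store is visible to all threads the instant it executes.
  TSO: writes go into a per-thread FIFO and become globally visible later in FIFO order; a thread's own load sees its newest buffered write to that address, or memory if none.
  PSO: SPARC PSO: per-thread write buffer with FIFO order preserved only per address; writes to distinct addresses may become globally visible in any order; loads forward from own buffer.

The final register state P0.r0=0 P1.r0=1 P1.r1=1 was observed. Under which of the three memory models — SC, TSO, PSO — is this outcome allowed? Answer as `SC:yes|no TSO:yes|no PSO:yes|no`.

outcome vector order: (P0.r0,P1.r0,P1.r1)
SC (11): (0,1,0); (0,1,1); (0,2,0); (0,2,1); (1,1,1); (1,2,0); (1,2,1); (2,1,0); (2,1,1); (2,2,0); (2,2,1)
TSO (11): (0,1,0); (0,1,1); (0,2,0); (0,2,1); (1,1,1); (1,2,0); (1,2,1); (2,1,0); (2,1,1); (2,2,0); (2,2,1)
PSO (12): (0,1,0); (0,1,1); (0,2,0); (0,2,1); (1,1,0); (1,1,1); (1,2,0); (1,2,1); (2,1,0); (2,1,1); (2,2,0); (2,2,1)
target (0,1,1) ∈ {SC,TSO,PSO}

SC:yes TSO:yes PSO:yes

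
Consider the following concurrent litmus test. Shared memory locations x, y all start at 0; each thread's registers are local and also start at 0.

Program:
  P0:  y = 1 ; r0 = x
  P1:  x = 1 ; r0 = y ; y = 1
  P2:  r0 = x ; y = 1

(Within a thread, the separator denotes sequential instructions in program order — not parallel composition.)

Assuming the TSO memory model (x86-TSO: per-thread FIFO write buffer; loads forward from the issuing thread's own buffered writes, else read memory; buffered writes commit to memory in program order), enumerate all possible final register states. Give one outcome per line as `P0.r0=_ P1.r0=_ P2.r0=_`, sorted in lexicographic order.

outcome vector order: (P0.r0,P1.r0,P2.r0)
|TSO outcomes| = 8

P0.r0=0 P1.r0=0 P2.r0=0
P0.r0=0 P1.r0=0 P2.r0=1
P0.r0=0 P1.r0=1 P2.r0=0
P0.r0=0 P1.r0=1 P2.r0=1
P0.r0=1 P1.r0=0 P2.r0=0
P0.r0=1 P1.r0=0 P2.r0=1
P0.r0=1 P1.r0=1 P2.r0=0
P0.r0=1 P1.r0=1 P2.r0=1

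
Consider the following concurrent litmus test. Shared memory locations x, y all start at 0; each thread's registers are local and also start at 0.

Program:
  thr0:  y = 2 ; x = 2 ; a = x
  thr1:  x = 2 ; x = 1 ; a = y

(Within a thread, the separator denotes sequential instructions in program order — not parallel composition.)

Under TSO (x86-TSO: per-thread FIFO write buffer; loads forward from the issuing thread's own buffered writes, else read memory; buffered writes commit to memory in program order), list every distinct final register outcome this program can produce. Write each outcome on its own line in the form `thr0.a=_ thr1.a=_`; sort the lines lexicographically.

outcome vector order: (thr0.a,thr1.a)
|TSO outcomes| = 4

thr0.a=1 thr1.a=0
thr0.a=1 thr1.a=2
thr0.a=2 thr1.a=0
thr0.a=2 thr1.a=2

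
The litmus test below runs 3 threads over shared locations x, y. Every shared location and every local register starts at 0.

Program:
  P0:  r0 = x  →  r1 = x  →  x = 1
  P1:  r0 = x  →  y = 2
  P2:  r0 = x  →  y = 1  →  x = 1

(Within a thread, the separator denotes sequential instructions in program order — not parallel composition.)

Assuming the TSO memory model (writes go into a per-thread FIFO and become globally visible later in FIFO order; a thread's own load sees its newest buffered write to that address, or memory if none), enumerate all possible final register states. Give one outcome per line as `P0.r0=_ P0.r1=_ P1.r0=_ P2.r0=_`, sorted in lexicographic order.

outcome vector order: (P0.r0,P0.r1,P1.r0,P2.r0)
|TSO outcomes| = 8

P0.r0=0 P0.r1=0 P1.r0=0 P2.r0=0
P0.r0=0 P0.r1=0 P1.r0=0 P2.r0=1
P0.r0=0 P0.r1=0 P1.r0=1 P2.r0=0
P0.r0=0 P0.r1=0 P1.r0=1 P2.r0=1
P0.r0=0 P0.r1=1 P1.r0=0 P2.r0=0
P0.r0=0 P0.r1=1 P1.r0=1 P2.r0=0
P0.r0=1 P0.r1=1 P1.r0=0 P2.r0=0
P0.r0=1 P0.r1=1 P1.r0=1 P2.r0=0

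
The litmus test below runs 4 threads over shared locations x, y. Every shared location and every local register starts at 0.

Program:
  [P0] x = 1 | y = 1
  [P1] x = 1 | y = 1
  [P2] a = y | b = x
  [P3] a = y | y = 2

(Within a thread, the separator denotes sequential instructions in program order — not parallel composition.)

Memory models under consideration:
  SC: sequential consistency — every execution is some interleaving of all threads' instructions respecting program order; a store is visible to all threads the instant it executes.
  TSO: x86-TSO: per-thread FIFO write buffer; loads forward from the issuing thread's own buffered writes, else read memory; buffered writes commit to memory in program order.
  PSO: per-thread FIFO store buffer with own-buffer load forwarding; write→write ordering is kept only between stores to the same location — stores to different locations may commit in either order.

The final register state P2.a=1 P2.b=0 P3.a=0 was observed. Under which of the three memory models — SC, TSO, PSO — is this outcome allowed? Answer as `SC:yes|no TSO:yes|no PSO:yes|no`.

SC:no TSO:no PSO:yes

outcome vector order: (P2.a,P2.b,P3.a)
[SC] allowed = {(0,0,0); (0,0,1); (0,1,0); (0,1,1); (1,1,0); (1,1,1); (2,0,0); (2,1,0); (2,1,1)}
[TSO] allowed = {(0,0,0); (0,0,1); (0,1,0); (0,1,1); (1,1,0); (1,1,1); (2,0,0); (2,1,0); (2,1,1)}
[PSO] allowed = {(0,0,0); (0,0,1); (0,1,0); (0,1,1); (1,0,0); (1,0,1); (1,1,0); (1,1,1); (2,0,0); (2,0,1); (2,1,0); (2,1,1)}
target (1,0,0) ∈ {PSO}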